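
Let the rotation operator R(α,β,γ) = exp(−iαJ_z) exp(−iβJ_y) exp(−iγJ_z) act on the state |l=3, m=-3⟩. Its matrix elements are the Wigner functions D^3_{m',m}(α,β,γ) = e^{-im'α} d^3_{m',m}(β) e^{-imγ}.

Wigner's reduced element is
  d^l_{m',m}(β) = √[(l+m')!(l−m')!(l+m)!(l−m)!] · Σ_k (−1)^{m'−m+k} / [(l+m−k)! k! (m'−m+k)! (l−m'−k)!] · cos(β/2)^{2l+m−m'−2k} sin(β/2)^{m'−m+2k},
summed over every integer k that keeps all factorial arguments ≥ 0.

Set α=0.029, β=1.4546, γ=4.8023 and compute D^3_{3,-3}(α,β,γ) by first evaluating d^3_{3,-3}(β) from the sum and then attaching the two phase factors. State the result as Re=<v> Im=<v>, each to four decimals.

Split into d^3_{3,-3}(β=1.4546) × two z-phases.
With c≡cos(β/2)=0.746972 and s≡sin(β/2)=0.664855, N=[720·1·1·720]^{1/2}=720.000000
Admissible k: 0..0 (factorial args all ≥0)
  k=0: (−1)^6·720.0000/(720)·0.7470^0·0.6649^6 = +0.086370
d^3_{3,-3}(1.4546) = +0.086370
D = (+0.996218-0.086890i)·(+0.086370)·(-0.266474+0.963842i) = -0.015695+0.084932i

Re=-0.0157 Im=0.0849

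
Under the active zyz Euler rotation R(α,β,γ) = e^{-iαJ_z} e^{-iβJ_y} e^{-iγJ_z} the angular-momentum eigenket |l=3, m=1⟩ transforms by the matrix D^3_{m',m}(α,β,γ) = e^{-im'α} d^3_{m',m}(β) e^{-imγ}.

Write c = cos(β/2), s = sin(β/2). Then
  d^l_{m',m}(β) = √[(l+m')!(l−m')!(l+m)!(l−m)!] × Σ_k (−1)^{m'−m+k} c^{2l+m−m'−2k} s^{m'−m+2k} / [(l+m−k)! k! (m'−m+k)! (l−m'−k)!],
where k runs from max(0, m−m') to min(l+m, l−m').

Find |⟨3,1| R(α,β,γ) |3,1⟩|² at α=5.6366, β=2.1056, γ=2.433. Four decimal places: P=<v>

Split into d^3_{1,1}(β=2.1056) × two z-phases.
c=cos(2.1056/2)=0.495140, s=sin(2.1056/2)=0.868813; N=√[24·2·24·2]=48.000000
k∈{0,1,2} keeps every argument non-negative
  k=0: (−1)^0·48.0000/(48)·0.4951^6·0.8688^0 = +0.014736
  k=1: (−1)^1·48.0000/(6)·0.4951^4·0.8688^2 = -0.362958
  k=2: (−1)^2·48.0000/(8)·0.4951^2·0.8688^4 = +0.838133
d^3_{1,1}(2.1056) = +0.014736 -0.362958 +0.838133 = +0.489911
|D^3_{1,1}|² = |d^3_{1,1}(β)|² = (+0.489911)² = 0.240013 (the z-rotation phases have unit modulus)

P=0.2400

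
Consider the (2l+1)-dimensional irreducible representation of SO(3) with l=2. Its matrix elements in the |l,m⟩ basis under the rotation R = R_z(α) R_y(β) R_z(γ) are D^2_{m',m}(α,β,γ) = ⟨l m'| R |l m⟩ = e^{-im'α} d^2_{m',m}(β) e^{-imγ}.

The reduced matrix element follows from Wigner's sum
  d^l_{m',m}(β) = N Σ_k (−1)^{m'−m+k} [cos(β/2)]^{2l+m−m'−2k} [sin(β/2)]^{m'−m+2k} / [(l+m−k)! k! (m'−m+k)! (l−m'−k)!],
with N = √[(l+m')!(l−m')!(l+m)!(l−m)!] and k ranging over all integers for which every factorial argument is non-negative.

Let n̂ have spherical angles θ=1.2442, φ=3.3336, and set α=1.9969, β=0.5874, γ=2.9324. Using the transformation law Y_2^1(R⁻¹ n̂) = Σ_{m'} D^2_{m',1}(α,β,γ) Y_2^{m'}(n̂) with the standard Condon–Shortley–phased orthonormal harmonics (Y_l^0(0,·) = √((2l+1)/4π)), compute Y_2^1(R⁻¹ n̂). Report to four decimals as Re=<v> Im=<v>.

Re=-0.0560 Im=0.2710

Need the full column D^2_{m',1} for m'=−2..2 at α=1.9969, β=0.5874, γ=2.9324.
cos(β/2)=0.957179, sin(β/2)=0.289496
d^2_{-2,1}: single k=3 term ⇒ +0.046446;  D = +0.022649+0.040549i
d^2_{-1,1}: k∈[2..3] ⇒ +0.230352 -0.007024 = +0.223328;  D = +0.132527-0.179756i
d^2_{0,1}: k∈[1..2] ⇒ +0.621867 -0.056885 = +0.564983;  D = -0.552665-0.117330i
d^2_{1,1}: k∈[0..1] ⇒ +0.839408 -0.230352 = +0.609056;  D = +0.131077+0.594784i
d^2_{2,1}: single k=0 term ⇒ -0.507753;  D = -0.406350+0.304454i
Y_2^{m'}(θ=1.2442,φ=3.3336) and Σ D·Y over m':
  (+0.0226+0.0405i)·(+0.3213-0.1298i)  (+0.1325-0.1798i)·(-0.2304+0.0448i)  (-0.5527-0.1173i)·(-0.2180+0.0000i)  (+0.1311+0.5948i)·(+0.2304+0.0448i)  (-0.4064+0.3045i)·(+0.3213+0.1298i)
Y_2^1(R⁻¹ n̂) = -0.055977+0.271017i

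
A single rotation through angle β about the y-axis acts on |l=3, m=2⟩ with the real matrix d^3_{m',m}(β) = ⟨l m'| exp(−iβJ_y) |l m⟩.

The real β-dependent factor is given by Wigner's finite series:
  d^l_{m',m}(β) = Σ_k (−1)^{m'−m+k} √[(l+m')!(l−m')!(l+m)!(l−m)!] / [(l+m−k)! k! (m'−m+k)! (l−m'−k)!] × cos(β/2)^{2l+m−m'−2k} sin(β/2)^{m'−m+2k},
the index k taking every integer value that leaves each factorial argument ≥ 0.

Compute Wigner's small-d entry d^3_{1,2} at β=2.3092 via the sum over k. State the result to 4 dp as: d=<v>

d^3_{1,2}(β=2.3092) via Wigner's sum:
Half-angle: c=0.404284, s=0.914633. N=√(24·2·120·1)=75.894664
The bounds max(0,m−m')=1 and min(l+m,l−m')=2 give 2 terms
  k=1: (−1)^0·75.8947/(24)·0.4043^5·0.9146^1 = +0.031238
  k=2: (−1)^1·75.8947/(12)·0.4043^3·0.9146^3 = -0.319766
d^3_{1,2}(2.3092) = +0.031238 -0.319766 = -0.288528

d=-0.2885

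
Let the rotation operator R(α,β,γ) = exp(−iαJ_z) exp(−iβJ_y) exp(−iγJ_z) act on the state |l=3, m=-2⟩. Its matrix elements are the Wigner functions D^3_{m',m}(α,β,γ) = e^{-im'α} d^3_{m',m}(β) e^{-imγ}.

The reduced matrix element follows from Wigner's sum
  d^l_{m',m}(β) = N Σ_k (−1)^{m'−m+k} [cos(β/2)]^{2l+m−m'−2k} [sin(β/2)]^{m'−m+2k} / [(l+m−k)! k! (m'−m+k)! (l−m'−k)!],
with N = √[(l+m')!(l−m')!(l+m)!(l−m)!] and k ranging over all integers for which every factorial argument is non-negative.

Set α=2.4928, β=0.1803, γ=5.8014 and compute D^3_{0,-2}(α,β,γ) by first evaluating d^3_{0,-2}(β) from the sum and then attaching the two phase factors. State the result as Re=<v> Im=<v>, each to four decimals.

Split into d^3_{0,-2}(β=0.1803) × two z-phases.
c=cos(0.1803/2)=0.995939, s=sin(0.1803/2)=0.090028; N=√[6·6·1·120]=65.726707
Admissible k: 0..1 (factorial args all ≥0)
  k=0: (−1)^2·65.7267/(12)·0.9959^4·0.0900^2 = +0.043676
  k=1: (−1)^3·65.7267/(12)·0.9959^2·0.0900^4 = -0.000357
d^3_{0,-2}(0.1803) = +0.043676 -0.000357 = +0.043319
D = (+1.000000+0.000000i)·(+0.043319)·(+0.570591-0.821234i) = +0.024718-0.035575i

Re=0.0247 Im=-0.0356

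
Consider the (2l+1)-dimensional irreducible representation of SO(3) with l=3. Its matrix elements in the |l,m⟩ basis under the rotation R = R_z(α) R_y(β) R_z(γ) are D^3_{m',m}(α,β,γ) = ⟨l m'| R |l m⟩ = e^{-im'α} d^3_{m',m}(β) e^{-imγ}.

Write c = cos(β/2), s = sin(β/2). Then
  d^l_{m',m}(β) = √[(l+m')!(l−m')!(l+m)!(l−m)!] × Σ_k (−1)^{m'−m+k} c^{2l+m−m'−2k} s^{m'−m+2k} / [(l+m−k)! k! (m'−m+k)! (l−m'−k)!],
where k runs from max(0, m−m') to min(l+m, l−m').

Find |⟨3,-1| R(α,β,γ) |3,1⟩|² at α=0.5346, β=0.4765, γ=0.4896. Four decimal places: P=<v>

P=0.0755

D^3_{-1,1}(0.5346,0.4765,0.4896) = e^{-i·-1·0.5346}·d^3_{-1,1}(0.4765)·e^{-i·1·0.4896}. Compute d first:
c=cos(0.4765/2)=0.971752, s=sin(0.4765/2)=0.236002; N=√[2·24·24·2]=48.000000
k∈{2,3,4} keeps every argument non-negative
  k=2: (−1)^0·48.0000/(8)·0.9718^4·0.2360^2 = +0.297993
  k=3: (−1)^1·48.0000/(6)·0.9718^2·0.2360^4 = -0.023435
  k=4: (−1)^2·48.0000/(48)·0.9718^0·0.2360^6 = +0.000173
d^3_{-1,1}(0.4765) = +0.297993 -0.023435 +0.000173 = +0.274731
|D^3_{-1,1}|² = |d^3_{-1,1}(β)|² = (+0.274731)² = 0.075477 (the z-rotation phases have unit modulus)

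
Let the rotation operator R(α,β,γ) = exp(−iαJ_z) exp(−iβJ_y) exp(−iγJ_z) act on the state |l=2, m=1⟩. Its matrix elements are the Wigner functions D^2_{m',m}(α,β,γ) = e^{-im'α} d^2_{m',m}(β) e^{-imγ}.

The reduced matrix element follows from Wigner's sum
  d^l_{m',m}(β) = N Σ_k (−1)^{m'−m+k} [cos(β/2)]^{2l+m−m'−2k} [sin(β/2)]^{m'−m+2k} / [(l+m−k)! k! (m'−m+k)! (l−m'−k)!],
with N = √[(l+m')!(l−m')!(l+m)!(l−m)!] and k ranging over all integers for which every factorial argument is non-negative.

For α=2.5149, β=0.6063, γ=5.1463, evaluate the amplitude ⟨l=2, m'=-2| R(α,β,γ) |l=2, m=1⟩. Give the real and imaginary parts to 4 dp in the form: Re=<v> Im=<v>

Re=0.0504 Im=-0.0059

Split into d^2_{-2,1}(β=0.6063) × two z-phases.
c=cos(0.6063/2)=0.954401, s=sin(0.6063/2)=0.298528; N=√[1·24·6·1]=12.000000
k∈{3} keeps every argument non-negative
  k=3: (−1)^0·12.0000/(6)·0.9544^1·0.2985^3 = +0.050783
d^2_{-2,1}(0.6063) = +0.050783
Attach z-rotation phases: D = e^{-i(-2)(2.5149)}·(+0.050783)·e^{-i(1)(5.1463)} = +0.050439-0.005903i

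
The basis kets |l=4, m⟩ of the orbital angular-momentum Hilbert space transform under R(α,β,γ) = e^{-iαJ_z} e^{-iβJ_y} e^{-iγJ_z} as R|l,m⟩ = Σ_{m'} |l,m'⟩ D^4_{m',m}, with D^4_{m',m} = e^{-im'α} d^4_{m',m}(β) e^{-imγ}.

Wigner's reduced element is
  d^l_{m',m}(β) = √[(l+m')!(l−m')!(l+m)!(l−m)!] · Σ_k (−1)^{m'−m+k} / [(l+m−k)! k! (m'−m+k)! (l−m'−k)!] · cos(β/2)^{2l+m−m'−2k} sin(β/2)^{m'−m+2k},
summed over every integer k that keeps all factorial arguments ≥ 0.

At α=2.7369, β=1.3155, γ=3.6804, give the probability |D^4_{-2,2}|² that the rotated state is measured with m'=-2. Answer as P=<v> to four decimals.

D^4_{-2,2}(2.7369,1.3155,3.6804) = e^{-i·-2·2.7369}·d^4_{-2,2}(1.3155)·e^{-i·2·3.6804}. Compute d first:
c=cos(1.3155/2)=0.791370, s=sin(1.3155/2)=0.611338; N=√[2·720·720·2]=1440.000000
k: max(0,(2)−(-2))=4 … min(4+(2),4−(-2))=6
  k=4: (−1)^0·1440.0000/(96)·0.7914^4·0.6113^4 = +0.821739
  k=5: (−1)^1·1440.0000/(120)·0.7914^2·0.6113^6 = -0.392308
  k=6: (−1)^2·1440.0000/(1440)·0.7914^0·0.6113^8 = +0.019510
d^4_{-2,2}(1.3155) = +0.821739 -0.392308 +0.019510 = +0.448941
|D^4_{-2,2}|² = |d^4_{-2,2}(β)|² = (+0.448941)² = 0.201548 (the z-rotation phases have unit modulus)

P=0.2015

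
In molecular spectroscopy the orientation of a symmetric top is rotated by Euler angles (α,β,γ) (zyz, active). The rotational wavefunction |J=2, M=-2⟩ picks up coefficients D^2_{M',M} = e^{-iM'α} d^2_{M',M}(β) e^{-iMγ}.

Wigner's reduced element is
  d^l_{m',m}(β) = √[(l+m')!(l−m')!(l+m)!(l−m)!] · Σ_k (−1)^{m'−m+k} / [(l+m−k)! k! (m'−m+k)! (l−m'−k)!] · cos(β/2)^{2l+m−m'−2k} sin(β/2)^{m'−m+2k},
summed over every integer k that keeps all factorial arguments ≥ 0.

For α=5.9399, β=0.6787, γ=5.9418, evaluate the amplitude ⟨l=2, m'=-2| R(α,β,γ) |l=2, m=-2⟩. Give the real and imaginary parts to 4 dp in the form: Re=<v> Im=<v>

Re=0.1582 Im=-0.7747

D^2_{-2,-2}(5.9399,0.6787,5.9418) = e^{-i·-2·5.9399}·d^2_{-2,-2}(0.6787)·e^{-i·-2·5.9418}. Compute d first:
With c≡cos(β/2)=0.942971 and s≡sin(β/2)=0.332874, N=[1·24·1·24]^{1/2}=24.000000
k∈{0} keeps every argument non-negative
  k=0: (−1)^0·24.0000/(24)·0.9430^4·0.3329^0 = +0.790667
d^2_{-2,-2}(0.6787) = +0.790667
Attach z-rotation phases: D = e^{-i(-2)(5.9399)}·(+0.790667)·e^{-i(-2)(5.9418)} = +0.158209-0.774677i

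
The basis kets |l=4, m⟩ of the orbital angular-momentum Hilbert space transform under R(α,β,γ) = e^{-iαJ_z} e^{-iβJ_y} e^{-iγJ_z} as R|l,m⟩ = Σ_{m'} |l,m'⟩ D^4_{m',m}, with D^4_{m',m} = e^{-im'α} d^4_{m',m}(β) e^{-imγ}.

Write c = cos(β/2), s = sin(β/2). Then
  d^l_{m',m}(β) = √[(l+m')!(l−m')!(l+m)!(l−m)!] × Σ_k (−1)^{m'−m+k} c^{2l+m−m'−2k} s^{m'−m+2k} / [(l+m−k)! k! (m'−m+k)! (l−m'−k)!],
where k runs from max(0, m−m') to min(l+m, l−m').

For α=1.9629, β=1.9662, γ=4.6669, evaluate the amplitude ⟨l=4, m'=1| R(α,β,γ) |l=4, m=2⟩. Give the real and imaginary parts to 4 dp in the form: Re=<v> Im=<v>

D^4_{1,2}(1.9629,1.9662,4.6669) = e^{-i·1·1.9629}·d^4_{1,2}(1.9662)·e^{-i·2·4.6669}. Compute d first:
Half-angle: c=0.554445, s=0.832220. N=√(120·6·720·2)=1018.233765
Admissible k: 1..3 (factorial args all ≥0)
  k=1: (−1)^0·1018.2338/(240)·0.5544^7·0.8322^1 = +0.056870
  k=2: (−1)^1·1018.2338/(48)·0.5544^5·0.8322^3 = -0.640641
  k=3: (−1)^2·1018.2338/(72)·0.5544^3·0.8322^5 = +0.962238
d^4_{1,2}(1.9662) = +0.056870 -0.640641 +0.962238 = +0.378467
D = (-0.382133-0.924107i)·(+0.378467)·(-0.995864-0.090853i) = +0.112252+0.361437i

Re=0.1123 Im=0.3614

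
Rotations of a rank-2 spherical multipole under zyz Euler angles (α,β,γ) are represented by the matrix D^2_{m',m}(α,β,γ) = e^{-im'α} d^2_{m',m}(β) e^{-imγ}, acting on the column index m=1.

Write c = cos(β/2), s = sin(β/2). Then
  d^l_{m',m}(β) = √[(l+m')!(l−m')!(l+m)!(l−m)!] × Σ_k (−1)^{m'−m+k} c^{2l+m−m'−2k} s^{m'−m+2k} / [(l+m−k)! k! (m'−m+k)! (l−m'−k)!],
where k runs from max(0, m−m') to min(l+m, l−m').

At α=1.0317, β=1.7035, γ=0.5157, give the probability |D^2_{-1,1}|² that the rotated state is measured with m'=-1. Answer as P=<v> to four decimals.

Split into d^2_{-1,1}(β=1.7035) × two z-phases.
Half-angle: c=0.658667, s=0.752434. N=√(1·6·6·1)=6.000000
k: max(0,(1)−(-1))=2 … min(2+(1),2−(-1))=3
  k=2: (−1)^0·6.0000/(2)·0.6587^2·0.7524^2 = +0.736870
  k=3: (−1)^1·6.0000/(6)·0.6587^0·0.7524^4 = -0.320534
d^2_{-1,1}(1.7035) = +0.736870 -0.320534 = +0.416336
|D^2_{-1,1}|² = |d^2_{-1,1}(β)|² = (+0.416336)² = 0.173335 (the z-rotation phases have unit modulus)

P=0.1733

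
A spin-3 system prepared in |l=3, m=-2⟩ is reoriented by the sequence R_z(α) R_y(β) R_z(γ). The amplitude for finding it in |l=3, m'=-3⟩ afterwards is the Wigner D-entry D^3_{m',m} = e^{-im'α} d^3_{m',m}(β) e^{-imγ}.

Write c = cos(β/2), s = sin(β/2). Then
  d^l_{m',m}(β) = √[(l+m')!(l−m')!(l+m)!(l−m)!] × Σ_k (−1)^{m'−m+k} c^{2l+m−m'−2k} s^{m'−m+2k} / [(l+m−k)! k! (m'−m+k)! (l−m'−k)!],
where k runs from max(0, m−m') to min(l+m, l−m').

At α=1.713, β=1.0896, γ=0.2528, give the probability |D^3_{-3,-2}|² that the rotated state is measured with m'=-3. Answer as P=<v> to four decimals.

Split into d^3_{-3,-2}(β=1.0896) × two z-phases.
Half-angle: c=0.855231, s=0.518247. N=√(1·720·1·120)=293.938769
Admissible k: 1..1 (factorial args all ≥0)
  k=1: (−1)^0·293.9388/(120)·0.8552^5·0.5182^1 = +0.580804
d^3_{-3,-2}(1.0896) = +0.580804
|D^3_{-3,-2}|² = |d^3_{-3,-2}(β)|² = (+0.580804)² = 0.337333 (the z-rotation phases have unit modulus)

P=0.3373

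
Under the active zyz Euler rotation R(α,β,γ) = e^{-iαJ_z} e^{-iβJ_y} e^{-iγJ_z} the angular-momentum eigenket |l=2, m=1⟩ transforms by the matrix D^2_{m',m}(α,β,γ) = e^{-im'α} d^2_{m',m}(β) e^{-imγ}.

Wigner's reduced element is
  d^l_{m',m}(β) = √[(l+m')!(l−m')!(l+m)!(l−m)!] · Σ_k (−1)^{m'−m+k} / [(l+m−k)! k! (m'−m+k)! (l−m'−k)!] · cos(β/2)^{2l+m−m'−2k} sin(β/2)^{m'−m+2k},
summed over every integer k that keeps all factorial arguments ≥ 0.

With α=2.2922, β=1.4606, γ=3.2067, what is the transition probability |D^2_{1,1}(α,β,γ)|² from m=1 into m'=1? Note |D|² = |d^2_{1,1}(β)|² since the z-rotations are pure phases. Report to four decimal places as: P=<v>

Split into d^2_{1,1}(β=1.4606) × two z-phases.
Half-angle: c=0.744974, s=0.667093. N=√(6·1·6·1)=6.000000
k∈{0,1} keeps every argument non-negative
  k=0: (−1)^0·6.0000/(6)·0.7450^4·0.6671^0 = +0.308010
  k=1: (−1)^1·6.0000/(2)·0.7450^2·0.6671^2 = -0.740929
d^2_{1,1}(1.4606) = +0.308010 -0.740929 = -0.432919
|D^2_{1,1}|² = |d^2_{1,1}(β)|² = (-0.432919)² = 0.187419 (the z-rotation phases have unit modulus)

P=0.1874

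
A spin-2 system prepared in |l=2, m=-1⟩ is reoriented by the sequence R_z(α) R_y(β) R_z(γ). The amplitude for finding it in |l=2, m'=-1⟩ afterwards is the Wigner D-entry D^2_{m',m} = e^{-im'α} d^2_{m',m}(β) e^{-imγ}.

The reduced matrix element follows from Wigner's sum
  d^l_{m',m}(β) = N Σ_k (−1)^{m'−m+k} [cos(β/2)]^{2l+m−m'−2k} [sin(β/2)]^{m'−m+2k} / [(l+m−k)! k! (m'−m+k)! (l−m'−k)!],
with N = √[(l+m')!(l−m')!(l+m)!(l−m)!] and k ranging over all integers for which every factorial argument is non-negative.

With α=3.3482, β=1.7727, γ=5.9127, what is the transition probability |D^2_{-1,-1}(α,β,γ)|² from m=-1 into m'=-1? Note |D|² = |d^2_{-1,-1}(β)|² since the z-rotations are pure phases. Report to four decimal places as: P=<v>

First d^2_{-1,-1}(β=1.7727), then the phase factors e^{-i(-1)α} and e^{-i(-1)γ}:
Half-angle: c=0.632244, s=0.774769. N=√(1·6·1·6)=6.000000
k∈{0,1} keeps every argument non-negative
  k=0: (−1)^0·6.0000/(6)·0.6322^4·0.7748^0 = +0.159786
  k=1: (−1)^1·6.0000/(2)·0.6322^2·0.7748^2 = -0.719839
d^2_{-1,-1}(1.7727) = +0.159786 -0.719839 = -0.560053
|D^2_{-1,-1}|² = |d^2_{-1,-1}(β)|² = (-0.560053)² = 0.313660 (the z-rotation phases have unit modulus)

P=0.3137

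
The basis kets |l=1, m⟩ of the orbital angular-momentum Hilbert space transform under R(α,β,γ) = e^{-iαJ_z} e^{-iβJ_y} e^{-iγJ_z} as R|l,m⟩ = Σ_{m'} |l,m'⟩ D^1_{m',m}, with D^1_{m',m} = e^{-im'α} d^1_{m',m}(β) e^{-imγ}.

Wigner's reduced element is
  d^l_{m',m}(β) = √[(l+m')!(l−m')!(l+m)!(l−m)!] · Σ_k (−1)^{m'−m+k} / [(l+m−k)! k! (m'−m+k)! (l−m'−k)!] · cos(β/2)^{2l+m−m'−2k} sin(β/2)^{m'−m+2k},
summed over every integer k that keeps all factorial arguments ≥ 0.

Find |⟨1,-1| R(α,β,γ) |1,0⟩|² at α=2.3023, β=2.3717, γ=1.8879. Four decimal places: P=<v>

P=0.2422

First d^1_{-1,0}(β=2.3717), then the phase factors e^{-i(-1)α} and e^{-i(0)γ}:
Half-angle: c=0.375509, s=0.926819. N=√(1·2·1·1)=1.414214
Admissible k: 1..1 (factorial args all ≥0)
  k=1: (−1)^0·1.4142/(1)·0.3755^1·0.9268^1 = +0.492187
d^1_{-1,0}(2.3717) = +0.492187
|D^1_{-1,0}|² = |d^1_{-1,0}(β)|² = (+0.492187)² = 0.242248 (the z-rotation phases have unit modulus)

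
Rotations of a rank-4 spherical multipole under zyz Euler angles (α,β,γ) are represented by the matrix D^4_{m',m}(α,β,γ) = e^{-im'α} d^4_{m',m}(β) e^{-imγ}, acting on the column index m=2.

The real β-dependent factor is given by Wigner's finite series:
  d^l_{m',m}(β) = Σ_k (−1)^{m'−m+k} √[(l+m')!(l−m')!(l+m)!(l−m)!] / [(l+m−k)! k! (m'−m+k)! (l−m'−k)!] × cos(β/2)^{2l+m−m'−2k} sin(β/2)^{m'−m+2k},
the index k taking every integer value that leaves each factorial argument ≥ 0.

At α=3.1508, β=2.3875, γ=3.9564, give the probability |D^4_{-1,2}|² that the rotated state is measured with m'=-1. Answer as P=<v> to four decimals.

P=0.0781

Split into d^4_{-1,2}(β=2.3875) × two z-phases.
Half-angle: c=0.368176, s=0.929756. N=√(6·120·720·2)=1018.233765
k: max(0,(2)−(-1))=3 … min(4+(2),4−(-1))=5
  k=3: (−1)^0·1018.2338/(72)·0.3682^5·0.9298^3 = +0.076895
  k=4: (−1)^1·1018.2338/(48)·0.3682^3·0.9298^5 = -0.735559
  k=5: (−1)^2·1018.2338/(240)·0.3682^1·0.9298^7 = +0.938156
d^4_{-1,2}(2.3875) = +0.076895 -0.735559 +0.938156 = +0.279492
|D^4_{-1,2}|² = |d^4_{-1,2}(β)|² = (+0.279492)² = 0.078116 (the z-rotation phases have unit modulus)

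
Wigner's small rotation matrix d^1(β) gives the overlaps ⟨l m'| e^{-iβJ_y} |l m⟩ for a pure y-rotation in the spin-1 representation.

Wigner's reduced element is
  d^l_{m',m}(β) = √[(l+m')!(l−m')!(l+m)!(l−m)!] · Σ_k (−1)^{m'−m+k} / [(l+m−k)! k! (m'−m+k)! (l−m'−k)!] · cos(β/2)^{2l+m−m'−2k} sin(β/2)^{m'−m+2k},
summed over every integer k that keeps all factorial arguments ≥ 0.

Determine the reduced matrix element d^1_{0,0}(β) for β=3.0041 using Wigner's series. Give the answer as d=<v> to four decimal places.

d^1_{0,0}(β=3.0041) via Wigner's sum:
Half-angle: c=0.068692, s=0.997638. N=√(1·1·1·1)=1.000000
k: max(0,(0)−(0))=0 … min(1+(0),1−(0))=1
  k=0: (−1)^0·1.0000/(1)·0.0687^2·0.9976^0 = +0.004719
  k=1: (−1)^1·1.0000/(1)·0.0687^0·0.9976^2 = -0.995281
d^1_{0,0}(3.0041) = +0.004719 -0.995281 = -0.990563

d=-0.9906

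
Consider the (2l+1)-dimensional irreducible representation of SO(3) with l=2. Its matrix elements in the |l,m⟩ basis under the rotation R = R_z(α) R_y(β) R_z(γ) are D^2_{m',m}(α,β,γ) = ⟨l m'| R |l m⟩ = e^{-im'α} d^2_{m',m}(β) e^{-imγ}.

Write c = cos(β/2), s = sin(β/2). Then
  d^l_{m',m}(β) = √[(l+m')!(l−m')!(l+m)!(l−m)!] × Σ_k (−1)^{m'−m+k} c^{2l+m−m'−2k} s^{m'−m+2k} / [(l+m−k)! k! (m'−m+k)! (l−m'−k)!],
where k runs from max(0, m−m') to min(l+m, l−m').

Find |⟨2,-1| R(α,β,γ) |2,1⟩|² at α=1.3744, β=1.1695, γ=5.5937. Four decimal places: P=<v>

First d^2_{-1,1}(β=1.1695), then the phase factors e^{-i(-1)α} and e^{-i(1)γ}:
Half-angle: c=0.833850, s=0.551991. N=√(1·6·6·1)=6.000000
Admissible k: 2..3 (factorial args all ≥0)
  k=2: (−1)^0·6.0000/(2)·0.8339^2·0.5520^2 = +0.635567
  k=3: (−1)^1·6.0000/(6)·0.8339^0·0.5520^4 = -0.092838
d^2_{-1,1}(1.1695) = +0.635567 -0.092838 = +0.542728
|D^2_{-1,1}|² = |d^2_{-1,1}(β)|² = (+0.542728)² = 0.294554 (the z-rotation phases have unit modulus)

P=0.2946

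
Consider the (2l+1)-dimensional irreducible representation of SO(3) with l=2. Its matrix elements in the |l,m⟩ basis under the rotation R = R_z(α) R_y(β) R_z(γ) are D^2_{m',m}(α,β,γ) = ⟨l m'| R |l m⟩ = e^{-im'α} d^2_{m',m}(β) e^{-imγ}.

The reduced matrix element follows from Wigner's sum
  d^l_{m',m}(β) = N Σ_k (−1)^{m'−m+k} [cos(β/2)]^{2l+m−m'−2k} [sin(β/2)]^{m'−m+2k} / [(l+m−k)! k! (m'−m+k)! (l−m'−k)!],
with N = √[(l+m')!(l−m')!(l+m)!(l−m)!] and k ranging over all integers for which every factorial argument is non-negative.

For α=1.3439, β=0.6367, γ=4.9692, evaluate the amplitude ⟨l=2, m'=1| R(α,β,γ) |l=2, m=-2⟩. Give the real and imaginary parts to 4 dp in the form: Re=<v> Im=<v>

Re=0.0393 Im=-0.0430

D^2_{1,-2}(1.3439,0.6367,4.9692) = e^{-i·1·1.3439}·d^2_{1,-2}(0.6367)·e^{-i·-2·4.9692}. Compute d first:
With c≡cos(β/2)=0.949753 and s≡sin(β/2)=0.313000, N=[6·1·1·24]^{1/2}=12.000000
k: max(0,(-2)−(1))=0 … min(2+(-2),2−(1))=0
  k=0: (−1)^3·12.0000/(6)·0.9498^1·0.3130^3 = -0.058247
d^2_{1,-2}(0.6367) = -0.058247
Attach z-rotation phases: D = e^{-i(1)(1.3439)}·(-0.058247)·e^{-i(-2)(4.9692)} = +0.039298-0.042993i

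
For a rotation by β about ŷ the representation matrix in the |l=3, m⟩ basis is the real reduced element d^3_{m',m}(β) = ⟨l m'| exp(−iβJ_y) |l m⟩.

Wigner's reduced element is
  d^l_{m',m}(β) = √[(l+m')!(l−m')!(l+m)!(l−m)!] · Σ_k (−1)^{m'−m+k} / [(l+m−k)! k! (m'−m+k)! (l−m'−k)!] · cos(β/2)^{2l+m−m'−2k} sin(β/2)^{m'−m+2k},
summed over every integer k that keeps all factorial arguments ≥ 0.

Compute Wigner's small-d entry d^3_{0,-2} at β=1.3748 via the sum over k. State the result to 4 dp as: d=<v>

d^3_{0,-2}(β=1.3748) via Wigner's sum:
Half-angle: c=0.772898, s=0.634530. N=√(6·6·1·120)=65.726707
Admissible k: 0..1 (factorial args all ≥0)
  k=0: (−1)^2·65.7267/(12)·0.7729^4·0.6345^2 = +0.786963
  k=1: (−1)^3·65.7267/(12)·0.7729^2·0.6345^4 = -0.530412
d^3_{0,-2}(1.3748) = +0.786963 -0.530412 = +0.256551

d=0.2566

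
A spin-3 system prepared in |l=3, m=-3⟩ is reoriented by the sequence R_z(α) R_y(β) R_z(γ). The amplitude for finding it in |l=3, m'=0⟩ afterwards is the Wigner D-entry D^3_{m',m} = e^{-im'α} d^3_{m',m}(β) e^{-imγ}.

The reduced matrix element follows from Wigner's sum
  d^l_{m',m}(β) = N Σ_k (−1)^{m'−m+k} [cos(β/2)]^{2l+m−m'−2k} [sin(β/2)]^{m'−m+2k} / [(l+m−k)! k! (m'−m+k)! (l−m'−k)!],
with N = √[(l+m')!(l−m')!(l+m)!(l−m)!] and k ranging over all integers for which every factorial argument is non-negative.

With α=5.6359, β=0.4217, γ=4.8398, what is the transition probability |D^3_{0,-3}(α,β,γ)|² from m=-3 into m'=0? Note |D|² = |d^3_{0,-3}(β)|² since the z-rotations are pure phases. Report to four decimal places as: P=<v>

P=0.0015

Split into d^3_{0,-3}(β=0.4217) × two z-phases.
With c≡cos(β/2)=0.977853 and s≡sin(β/2)=0.209291, N=[6·6·1·720]^{1/2}=160.996894
The bounds max(0,m−m')=0 and min(l+m,l−m')=0 give 1 term
  k=0: (−1)^3·160.9969/(36)·0.9779^3·0.2093^3 = -0.038334
d^3_{0,-3}(0.4217) = -0.038334
|D^3_{0,-3}|² = |d^3_{0,-3}(β)|² = (-0.038334)² = 0.001470 (the z-rotation phases have unit modulus)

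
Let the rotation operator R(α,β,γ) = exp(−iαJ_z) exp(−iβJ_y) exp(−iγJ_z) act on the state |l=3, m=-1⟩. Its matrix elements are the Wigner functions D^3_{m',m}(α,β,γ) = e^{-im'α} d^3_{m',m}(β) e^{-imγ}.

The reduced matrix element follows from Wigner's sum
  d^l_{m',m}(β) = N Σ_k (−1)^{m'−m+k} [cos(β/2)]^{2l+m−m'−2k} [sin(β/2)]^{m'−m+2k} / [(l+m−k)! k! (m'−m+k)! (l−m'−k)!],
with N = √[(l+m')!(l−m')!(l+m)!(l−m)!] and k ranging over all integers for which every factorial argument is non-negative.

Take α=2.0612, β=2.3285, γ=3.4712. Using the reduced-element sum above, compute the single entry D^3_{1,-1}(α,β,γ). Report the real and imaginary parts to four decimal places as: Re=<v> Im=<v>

First d^3_{1,-1}(β=2.3285), then the phase factors e^{-i(1)α} and e^{-i(-1)γ}:
Half-angle: c=0.395440, s=0.918492. N=√(24·2·2·24)=48.000000
k∈{0,1,2} keeps every argument non-negative
  k=0: (−1)^2·48.0000/(8)·0.3954^4·0.9185^2 = +0.123772
  k=1: (−1)^3·48.0000/(6)·0.3954^2·0.9185^4 = -0.890331
  k=2: (−1)^4·48.0000/(48)·0.3954^0·0.9185^6 = +0.600416
d^3_{1,-1}(2.3285) = +0.123772 -0.890331 +0.600416 = -0.166143
Attach z-rotation phases: D = e^{-i(1)(2.0612)}·(-0.166143)·e^{-i(-1)(3.4712)} = -0.026600-0.164000i

Re=-0.0266 Im=-0.1640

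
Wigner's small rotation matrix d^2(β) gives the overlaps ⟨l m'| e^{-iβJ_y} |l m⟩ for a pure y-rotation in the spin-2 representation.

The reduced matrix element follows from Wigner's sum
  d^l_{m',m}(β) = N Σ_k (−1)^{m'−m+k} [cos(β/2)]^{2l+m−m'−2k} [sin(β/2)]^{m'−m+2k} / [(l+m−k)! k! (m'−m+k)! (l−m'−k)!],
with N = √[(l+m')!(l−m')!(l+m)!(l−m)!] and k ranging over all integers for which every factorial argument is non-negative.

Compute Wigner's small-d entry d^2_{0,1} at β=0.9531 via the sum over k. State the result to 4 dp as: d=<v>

d=0.5782

d^2_{0,1}(β=0.9531) via Wigner's sum:
With c≡cos(β/2)=0.888583 and s≡sin(β/2)=0.458716, N=[2·2·6·1]^{1/2}=4.898979
k: max(0,(1)−(0))=1 … min(2+(1),2−(0))=2
  k=1: (−1)^0·4.8990/(2)·0.8886^3·0.4587^1 = +0.788340
  k=2: (−1)^1·4.8990/(2)·0.8886^1·0.4587^3 = -0.210090
d^2_{0,1}(0.9531) = +0.788340 -0.210090 = +0.578250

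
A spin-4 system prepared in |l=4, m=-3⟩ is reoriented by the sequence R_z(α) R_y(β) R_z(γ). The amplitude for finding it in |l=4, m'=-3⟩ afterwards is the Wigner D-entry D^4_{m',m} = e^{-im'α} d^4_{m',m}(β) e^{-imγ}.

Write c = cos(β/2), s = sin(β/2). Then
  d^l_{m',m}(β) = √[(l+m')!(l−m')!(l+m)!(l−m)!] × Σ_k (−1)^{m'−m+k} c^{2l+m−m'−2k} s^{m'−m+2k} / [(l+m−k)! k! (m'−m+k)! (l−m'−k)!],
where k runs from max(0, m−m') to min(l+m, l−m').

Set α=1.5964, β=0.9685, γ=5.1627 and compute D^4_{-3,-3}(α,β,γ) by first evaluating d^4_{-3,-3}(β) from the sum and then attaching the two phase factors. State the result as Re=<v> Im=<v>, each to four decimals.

Split into d^4_{-3,-3}(β=0.9685) × two z-phases.
Half-angle: c=0.885024, s=0.465545. N=√(1·5040·1·5040)=5040.000000
k: max(0,(-3)−(-3))=0 … min(4+(-3),4−(-3))=1
  k=0: (−1)^0·5040.0000/(5040)·0.8850^8·0.4655^0 = +0.376393
  k=1: (−1)^1·5040.0000/(720)·0.8850^6·0.4655^2 = -0.729041
d^4_{-3,-3}(0.9685) = +0.376393 -0.729041 = -0.352648
Attach z-rotation phases: D = e^{-i(-3)(1.5964)}·(-0.352648)·e^{-i(-3)(5.1627)} = -0.050275-0.349046i

Re=-0.0503 Im=-0.3490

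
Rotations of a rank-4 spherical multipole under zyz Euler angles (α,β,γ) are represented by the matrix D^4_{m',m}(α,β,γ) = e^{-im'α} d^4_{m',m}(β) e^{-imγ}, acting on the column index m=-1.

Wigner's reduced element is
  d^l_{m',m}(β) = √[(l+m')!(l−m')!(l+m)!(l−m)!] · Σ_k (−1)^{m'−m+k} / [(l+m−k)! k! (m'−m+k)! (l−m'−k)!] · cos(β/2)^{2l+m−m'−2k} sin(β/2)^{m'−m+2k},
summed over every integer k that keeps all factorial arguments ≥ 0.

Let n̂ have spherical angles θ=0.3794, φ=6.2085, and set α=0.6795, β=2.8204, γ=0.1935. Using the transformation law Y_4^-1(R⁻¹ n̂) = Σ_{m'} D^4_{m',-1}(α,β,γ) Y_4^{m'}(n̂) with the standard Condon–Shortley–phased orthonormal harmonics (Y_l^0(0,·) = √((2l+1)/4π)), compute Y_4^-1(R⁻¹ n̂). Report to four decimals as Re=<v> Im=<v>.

Need the full column D^4_{m',-1} for m'=−4..4 at α=0.6795, β=2.8204, γ=0.1935.
cos(β/2)=0.159907, sin(β/2)=0.987132
d^4_{-4,-1}: single k=3 term ⇒ +0.000753;  D = -0.000733+0.000172i
d^4_{-3,-1}: k∈[2..3] ⇒ +0.000129 -0.008213 = -0.008083;  D = +0.004964-0.006380i
d^4_{-2,-1}: k∈[1..3] ⇒ +0.000011 -0.002133 +0.054199 = +0.052077;  D = +0.000953+0.052068i
d^4_{-1,-1}: k∈[0..3] ⇒ +0.000000 -0.000244 +0.018625 -0.236584 = -0.218204;  D = -0.140202-0.167201i
d^4_{0,-1}: k∈[0..3] ⇒ -0.000012 +0.002699 -0.102836 +0.653144 = +0.552995;  D = +0.542675+0.106338i
d^4_{1,-1}: k∈[0..3] ⇒ +0.000163 -0.018625 +0.354877 -0.901576 = -0.565161;  D = -0.499720+0.263983i
d^4_{2,-1}: k∈[0..2] ⇒ -0.001422 +0.081299 -0.619627 = -0.539750;  D = -0.212819+0.496023i
d^4_{3,-1}: k∈[0..1] ⇒ +0.008213 -0.187783 = -0.179570;  D = +0.048624+0.172862i
d^4_{4,-1}: single k=0 term ⇒ -0.028680;  D = +0.023390+0.016596i
Y_4^{m'}(θ=0.3794,φ=6.2085) and Σ D·Y over m':
  (-0.0007+0.0002i)·(+0.0080+0.0025i)  (+0.0050-0.0064i)·(+0.0576+0.0131i)  (+0.0010+0.0521i)·(+0.2287+0.0344i)  (-0.1402-0.1672i)·(+0.4934+0.0369i)  (+0.5427+0.1063i)·(+0.3355+0.0000i)  (-0.4997+0.2640i)·(-0.4934+0.0369i)  (-0.2128+0.4960i)·(+0.2287-0.0344i)  (+0.0486+0.1729i)·(-0.0576+0.0131i)  (+0.0234+0.0166i)·(+0.0080-0.0025i)
Y_4^-1(R⁻¹ n̂) = +0.318233-0.077523i

Re=0.3182 Im=-0.0775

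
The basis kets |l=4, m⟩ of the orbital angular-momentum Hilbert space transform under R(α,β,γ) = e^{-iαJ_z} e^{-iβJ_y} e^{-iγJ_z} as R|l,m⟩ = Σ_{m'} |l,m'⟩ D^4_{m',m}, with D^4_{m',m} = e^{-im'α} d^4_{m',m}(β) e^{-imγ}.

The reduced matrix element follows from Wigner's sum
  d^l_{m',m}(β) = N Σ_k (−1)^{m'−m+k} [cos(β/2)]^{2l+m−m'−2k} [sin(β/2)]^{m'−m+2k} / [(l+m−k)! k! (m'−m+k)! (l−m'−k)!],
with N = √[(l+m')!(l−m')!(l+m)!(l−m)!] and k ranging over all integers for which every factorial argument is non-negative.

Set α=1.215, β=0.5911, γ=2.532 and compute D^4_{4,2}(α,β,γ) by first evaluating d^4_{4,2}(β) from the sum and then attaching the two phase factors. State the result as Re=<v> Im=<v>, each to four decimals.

Re=-0.3021 Im=0.1647

First d^4_{4,2}(β=0.5911), then the phase factors e^{-i(4)α} and e^{-i(2)γ}:
Half-angle: c=0.956642, s=0.291266. N=√(40320·1·720·2)=7619.763776
Admissible k: 0..0 (factorial args all ≥0)
  k=0: (−1)^2·7619.7638/(1440)·0.9566^6·0.2913^2 = +0.344077
d^4_{4,2}(0.5911) = +0.344077
Attach z-rotation phases: D = e^{-i(4)(1.215)}·(+0.344077)·e^{-i(2)(2.532)} = -0.302084+0.164724i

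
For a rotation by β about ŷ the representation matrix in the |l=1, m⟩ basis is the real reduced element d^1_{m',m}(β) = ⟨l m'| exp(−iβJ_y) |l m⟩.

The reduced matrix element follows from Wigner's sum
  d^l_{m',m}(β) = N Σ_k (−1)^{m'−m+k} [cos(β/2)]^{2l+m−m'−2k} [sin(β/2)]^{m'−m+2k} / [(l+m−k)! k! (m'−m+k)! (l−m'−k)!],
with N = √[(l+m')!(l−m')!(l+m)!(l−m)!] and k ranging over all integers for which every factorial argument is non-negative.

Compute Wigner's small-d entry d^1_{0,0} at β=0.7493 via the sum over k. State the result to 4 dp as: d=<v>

d^1_{0,0}(β=0.7493) via Wigner's sum:
c=cos(0.7493/2)=0.930636, s=sin(0.7493/2)=0.365947; N=√[1·1·1·1]=1.000000
k: max(0,(0)−(0))=0 … min(1+(0),1−(0))=1
  k=0: (−1)^0·1.0000/(1)·0.9306^2·0.3659^0 = +0.866083
  k=1: (−1)^1·1.0000/(1)·0.9306^0·0.3659^2 = -0.133917
d^1_{0,0}(0.7493) = +0.866083 -0.133917 = +0.732166

d=0.7322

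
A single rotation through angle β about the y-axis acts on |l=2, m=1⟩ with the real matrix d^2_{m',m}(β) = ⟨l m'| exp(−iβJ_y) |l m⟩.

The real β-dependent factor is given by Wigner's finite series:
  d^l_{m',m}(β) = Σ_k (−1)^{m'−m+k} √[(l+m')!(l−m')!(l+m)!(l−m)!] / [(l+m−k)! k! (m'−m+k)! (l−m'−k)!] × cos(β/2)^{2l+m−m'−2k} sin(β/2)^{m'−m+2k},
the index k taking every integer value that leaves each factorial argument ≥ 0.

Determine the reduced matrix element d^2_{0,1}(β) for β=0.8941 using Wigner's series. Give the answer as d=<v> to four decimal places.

d=0.5980

d^2_{0,1}(β=0.8941) via Wigner's sum:
Half-angle: c=0.901726, s=0.432307. N=√(2·2·6·1)=4.898979
The bounds max(0,m−m')=1 and min(l+m,l−m')=2 give 2 terms
  k=1: (−1)^0·4.8990/(2)·0.9017^3·0.4323^1 = +0.776412
  k=2: (−1)^1·4.8990/(2)·0.9017^1·0.4323^3 = -0.178455
d^2_{0,1}(0.8941) = +0.776412 -0.178455 = +0.597958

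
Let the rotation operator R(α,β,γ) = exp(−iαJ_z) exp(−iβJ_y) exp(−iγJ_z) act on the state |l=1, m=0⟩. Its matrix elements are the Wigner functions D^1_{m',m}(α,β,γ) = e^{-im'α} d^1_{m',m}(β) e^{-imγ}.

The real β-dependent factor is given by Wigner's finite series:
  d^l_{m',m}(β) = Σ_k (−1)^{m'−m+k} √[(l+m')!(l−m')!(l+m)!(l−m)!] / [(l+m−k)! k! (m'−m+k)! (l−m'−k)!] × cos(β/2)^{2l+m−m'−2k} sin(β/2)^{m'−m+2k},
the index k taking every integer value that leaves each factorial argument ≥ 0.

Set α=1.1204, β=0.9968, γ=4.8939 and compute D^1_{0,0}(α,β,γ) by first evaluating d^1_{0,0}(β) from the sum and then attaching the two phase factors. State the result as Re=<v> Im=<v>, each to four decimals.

D^1_{0,0}(1.1204,0.9968,4.8939) = e^{-i·0·1.1204}·d^1_{0,0}(0.9968)·e^{-i·0·4.8939}. Compute d first:
Half-angle: c=0.878349, s=0.478021. N=√(1·1·1·1)=1.000000
k: max(0,(0)−(0))=0 … min(1+(0),1−(0))=1
  k=0: (−1)^0·1.0000/(1)·0.8783^2·0.4780^0 = +0.771496
  k=1: (−1)^1·1.0000/(1)·0.8783^0·0.4780^2 = -0.228504
d^1_{0,0}(0.9968) = +0.771496 -0.228504 = +0.542992
Attach z-rotation phases: D = e^{-i(0)(1.1204)}·(+0.542992)·e^{-i(0)(4.8939)} = +0.542992+0.000000i

Re=0.5430 Im=0.0000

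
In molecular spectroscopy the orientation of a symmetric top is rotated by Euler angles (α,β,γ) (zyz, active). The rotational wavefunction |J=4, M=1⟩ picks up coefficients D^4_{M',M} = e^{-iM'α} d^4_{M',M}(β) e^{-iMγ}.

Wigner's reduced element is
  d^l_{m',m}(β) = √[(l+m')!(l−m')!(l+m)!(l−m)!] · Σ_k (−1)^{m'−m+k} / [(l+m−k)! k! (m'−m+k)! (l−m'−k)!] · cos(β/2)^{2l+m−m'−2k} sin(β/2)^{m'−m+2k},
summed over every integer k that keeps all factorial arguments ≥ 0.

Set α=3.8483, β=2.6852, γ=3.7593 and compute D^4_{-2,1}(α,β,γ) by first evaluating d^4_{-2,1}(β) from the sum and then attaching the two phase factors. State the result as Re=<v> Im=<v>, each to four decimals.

First d^4_{-2,1}(β=2.6852), then the phase factors e^{-i(-2)α} and e^{-i(1)γ}:
Half-angle: c=0.226221, s=0.974076. N=√(2·720·120·6)=1018.233765
Admissible k: 3..5 (factorial args all ≥0)
  k=3: (−1)^0·1018.2338/(72)·0.2262^5·0.9741^3 = +0.007744
  k=4: (−1)^1·1018.2338/(48)·0.2262^3·0.9741^5 = -0.215362
  k=5: (−1)^2·1018.2338/(240)·0.2262^1·0.9741^7 = +0.798581
d^4_{-2,1}(2.6852) = +0.007744 -0.215362 +0.798581 = +0.590963
D = (+0.156733+0.987641i)·(+0.590963)·(-0.815208+0.579168i) = -0.413544-0.422160i

Re=-0.4135 Im=-0.4222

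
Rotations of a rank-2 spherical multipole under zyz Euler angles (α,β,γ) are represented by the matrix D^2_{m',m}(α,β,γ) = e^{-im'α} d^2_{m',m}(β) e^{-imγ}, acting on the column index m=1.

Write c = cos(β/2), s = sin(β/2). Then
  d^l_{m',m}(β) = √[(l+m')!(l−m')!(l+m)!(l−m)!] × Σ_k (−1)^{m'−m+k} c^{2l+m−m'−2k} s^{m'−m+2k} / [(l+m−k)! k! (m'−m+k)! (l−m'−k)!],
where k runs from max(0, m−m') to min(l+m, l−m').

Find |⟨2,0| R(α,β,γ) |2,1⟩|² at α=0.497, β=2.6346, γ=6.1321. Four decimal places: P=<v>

First d^2_{0,1}(β=2.6346), then the phase factors e^{-i(0)α} and e^{-i(1)γ}:
c=cos(2.6346/2)=0.250790, s=sin(2.6346/2)=0.968041; N=√[2·2·6·1]=4.898979
k∈{1,2} keeps every argument non-negative
  k=1: (−1)^0·4.8990/(2)·0.2508^3·0.9680^1 = +0.037403
  k=2: (−1)^1·4.8990/(2)·0.2508^1·0.9680^3 = -0.557273
d^2_{0,1}(2.6346) = +0.037403 -0.557273 = -0.519870
|D^2_{0,1}|² = |d^2_{0,1}(β)|² = (-0.519870)² = 0.270265 (the z-rotation phases have unit modulus)

P=0.2703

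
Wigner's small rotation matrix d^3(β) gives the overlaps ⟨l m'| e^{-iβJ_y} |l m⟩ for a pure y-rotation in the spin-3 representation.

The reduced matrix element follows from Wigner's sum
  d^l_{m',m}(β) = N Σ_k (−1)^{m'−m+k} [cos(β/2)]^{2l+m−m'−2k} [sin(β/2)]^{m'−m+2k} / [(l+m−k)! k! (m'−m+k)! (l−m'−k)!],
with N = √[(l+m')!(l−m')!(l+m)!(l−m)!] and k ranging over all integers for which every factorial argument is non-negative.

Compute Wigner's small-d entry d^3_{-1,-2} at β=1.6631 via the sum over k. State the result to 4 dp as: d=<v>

d^3_{-1,-2}(β=1.6631) via Wigner's sum:
Half-angle: c=0.673731, s=0.738977. N=√(2·24·1·120)=75.894664
k: max(0,(-2)−(-1))=0 … min(3+(-2),3−(-1))=1
  k=0: (−1)^1·75.8947/(24)·0.6737^5·0.7390^1 = -0.324387
  k=1: (−1)^2·75.8947/(12)·0.6737^3·0.7390^3 = +0.780516
d^3_{-1,-2}(1.6631) = -0.324387 +0.780516 = +0.456129

d=0.4561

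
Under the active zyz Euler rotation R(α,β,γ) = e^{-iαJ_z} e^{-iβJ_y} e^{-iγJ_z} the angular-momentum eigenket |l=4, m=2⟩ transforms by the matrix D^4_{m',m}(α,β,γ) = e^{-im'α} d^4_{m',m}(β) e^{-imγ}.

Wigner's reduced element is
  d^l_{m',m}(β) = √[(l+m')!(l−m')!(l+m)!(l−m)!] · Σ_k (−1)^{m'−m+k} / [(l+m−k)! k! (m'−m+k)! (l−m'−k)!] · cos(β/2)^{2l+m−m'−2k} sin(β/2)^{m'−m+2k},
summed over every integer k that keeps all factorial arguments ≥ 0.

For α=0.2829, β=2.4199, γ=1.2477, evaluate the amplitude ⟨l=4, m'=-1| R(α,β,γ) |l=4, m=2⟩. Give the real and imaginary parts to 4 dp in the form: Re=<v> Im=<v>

Split into d^4_{-1,2}(β=2.4199) × two z-phases.
c=cos(2.4199/2)=0.353066, s=sin(2.4199/2)=0.935598; N=√[6·120·720·2]=1018.233765
k∈{3,4,5} keeps every argument non-negative
  k=3: (−1)^0·1018.2338/(72)·0.3531^5·0.9356^3 = +0.063542
  k=4: (−1)^1·1018.2338/(48)·0.3531^3·0.9356^5 = -0.669302
  k=5: (−1)^2·1018.2338/(240)·0.3531^1·0.9356^7 = +0.939980
d^4_{-1,2}(2.4199) = +0.063542 -0.669302 +0.939980 = +0.334221
Attach z-rotation phases: D = e^{-i(-1)(0.2829)}·(+0.334221)·e^{-i(2)(1.2477)} = -0.200051-0.267737i

Re=-0.2001 Im=-0.2677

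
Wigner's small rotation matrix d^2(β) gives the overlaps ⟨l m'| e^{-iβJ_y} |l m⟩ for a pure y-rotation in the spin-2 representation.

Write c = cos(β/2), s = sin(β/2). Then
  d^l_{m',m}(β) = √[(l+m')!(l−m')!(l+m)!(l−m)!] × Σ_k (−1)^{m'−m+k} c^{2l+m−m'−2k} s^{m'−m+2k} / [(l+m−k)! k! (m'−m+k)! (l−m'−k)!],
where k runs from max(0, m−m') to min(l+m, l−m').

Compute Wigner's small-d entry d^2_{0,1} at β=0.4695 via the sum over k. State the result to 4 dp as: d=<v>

d^2_{0,1}(β=0.4695) via Wigner's sum:
Half-angle: c=0.972573, s=0.232600. N=√(2·2·6·1)=4.898979
k: max(0,(1)−(0))=1 … min(2+(1),2−(0))=2
  k=1: (−1)^0·4.8990/(2)·0.9726^3·0.2326^1 = +0.524145
  k=2: (−1)^1·4.8990/(2)·0.9726^1·0.2326^3 = -0.029980
d^2_{0,1}(0.4695) = +0.524145 -0.029980 = +0.494165

d=0.4942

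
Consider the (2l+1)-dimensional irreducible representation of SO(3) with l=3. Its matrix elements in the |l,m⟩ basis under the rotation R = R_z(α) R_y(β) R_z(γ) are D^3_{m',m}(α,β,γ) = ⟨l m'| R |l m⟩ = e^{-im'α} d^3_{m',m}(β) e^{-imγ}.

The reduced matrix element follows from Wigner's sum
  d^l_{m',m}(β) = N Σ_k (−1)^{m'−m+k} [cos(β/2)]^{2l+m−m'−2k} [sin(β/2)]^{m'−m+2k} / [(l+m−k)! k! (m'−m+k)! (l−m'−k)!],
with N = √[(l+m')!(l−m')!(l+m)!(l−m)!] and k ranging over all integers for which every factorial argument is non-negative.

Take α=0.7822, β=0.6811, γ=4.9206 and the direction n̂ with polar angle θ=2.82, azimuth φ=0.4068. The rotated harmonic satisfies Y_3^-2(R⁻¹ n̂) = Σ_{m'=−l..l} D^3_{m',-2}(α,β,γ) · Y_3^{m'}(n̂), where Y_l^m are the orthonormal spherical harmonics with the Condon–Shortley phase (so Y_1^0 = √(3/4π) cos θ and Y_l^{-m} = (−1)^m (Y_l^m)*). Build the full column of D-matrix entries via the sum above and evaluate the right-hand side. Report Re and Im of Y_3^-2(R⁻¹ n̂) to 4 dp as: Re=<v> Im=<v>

Need the full column D^3_{m',-2} for m'=−3..3 at α=0.7822, β=0.6811, γ=4.9206.
cos(β/2)=0.942571, sin(β/2)=0.334006
d^3_{-3,-2}: single k=1 term ⇒ +0.608695;  D = +0.565596-0.224969i
d^3_{-2,-2}: k∈[0..1] ⇒ +0.701269 -0.440285 = +0.260984;  D = +0.104037-0.239351i
d^3_{-1,-2}: k∈[0..1] ⇒ -0.785822 +0.197348 = -0.588474;  D = +0.213994+0.548186i
d^3_{0,-2}: k∈[0..1] ⇒ +0.482308 -0.060562 = +0.421746;  D = -0.385704-0.170592i
d^3_{1,-2}: k∈[0..1] ⇒ -0.197348 +0.012390 = -0.184958;  D = +0.172722-0.066155i
d^3_{2,-2}: k∈[0..1] ⇒ +0.055286 -0.001388 = +0.053897;  D = -0.022116+0.049151i
d^3_{3,-2}: single k=0 term ⇒ -0.009598;  D = -0.003375-0.008984i
Y_3^{m'}(θ=2.82,φ=0.4068) and Σ D·Y over m':
  (+0.5656-0.2250i)·(+0.0045-0.0124i)  (+0.1040-0.2394i)·(-0.0665+0.0704i)  (+0.2140+0.5482i)·(+0.3284-0.1415i)  (-0.3857-0.1706i)·(-0.5312+0.0000i)  (+0.1727-0.0662i)·(-0.3284-0.1415i)  (-0.0221+0.0492i)·(-0.0665-0.0704i)  (-0.0034-0.0090i)·(-0.0045-0.0124i)
Y_3^-2(R⁻¹ n̂) = +0.301189+0.251259i

Re=0.3012 Im=0.2513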